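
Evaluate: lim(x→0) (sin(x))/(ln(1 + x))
This is a 0/0 indeterminate form.

Apply L'Hôpital's rule: differentiate numerator and denominator separately.
  f(x) = sin(x)   ⇒   f'(x) = cos(x)
  g(x) = ln(x + 1)   ⇒   g'(x) = 1/(x + 1)
  lim(x→0) f'(x)/g'(x) = lim(x→0) (cos(x))/(1/(x + 1))
  = 1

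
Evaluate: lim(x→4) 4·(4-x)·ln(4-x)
This is a 0·∞ indeterminate form.

Rewrite 0·∞ as a quotient (0/0 or ∞/∞ form), then apply L'Hôpital's rule:
  lim(x→4) 4·(4-x)·ln(4-x) = 0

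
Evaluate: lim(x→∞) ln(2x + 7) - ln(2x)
This is an ∞-∞ indeterminate form.

Combine fractions or rationalize to convert ∞-∞ to 0/0 form:
  lim(x→∞) ln(2x + 7) - ln(2x) = 0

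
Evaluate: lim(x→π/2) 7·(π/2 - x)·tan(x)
This is a 0·∞ indeterminate form.

Rewrite 0·∞ as a quotient (0/0 or ∞/∞ form), then apply L'Hôpital's rule:
  lim(x→π/2) 7·(π/2 - x)·tan(x) = 7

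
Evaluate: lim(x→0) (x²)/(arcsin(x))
This is a 0/0 indeterminate form.

Apply L'Hôpital's rule: differentiate numerator and denominator separately.
  f(x) = x^2   ⇒   f'(x) = 2·x
  g(x) = asin(x)   ⇒   g'(x) = 1/sqrt(1 - x^2)
  lim(x→0) f'(x)/g'(x) = lim(x→0) (2·x)/(1/sqrt(1 - x^2))
  = 0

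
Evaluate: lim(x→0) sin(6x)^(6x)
This is an exponential indeterminate form.

For exponential indeterminate forms, take the natural log:
  Let L = lim(x→0) sin(6x)^(6x)
  Then ln(L) = lim(x→0) [exponent × ln(base)]
  Evaluate using L'Hôpital or standard limits, then exponentiate.
  L = 1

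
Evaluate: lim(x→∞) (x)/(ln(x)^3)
This is an ∞/∞ indeterminate form.

Apply L'Hôpital's rule: differentiate numerator and denominator separately.
  f(x) = x   ⇒   f'(x) = 1
  g(x) = ln(x)^3   ⇒   g'(x) = 3·ln(x)^2/x
  lim(x→∞) f'(x)/g'(x) = lim(x→∞) (1)/(3·ln(x)^2/x)
  = ∞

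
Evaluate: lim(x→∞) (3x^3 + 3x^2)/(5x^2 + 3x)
This is an ∞/∞ indeterminate form.

Apply L'Hôpital's rule: differentiate numerator and denominator separately.
  f(x) = 3·x^3 + 3·x^2   ⇒   f'(x) = 9·x^2 + 6·x
  g(x) = 5·x^2 + 3·x   ⇒   g'(x) = 10·x + 3
  lim(x→∞) f'(x)/g'(x) = lim(x→∞) (9·x^2 + 6·x)/(10·x + 3)
  = ∞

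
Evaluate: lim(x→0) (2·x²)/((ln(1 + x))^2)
This is a 0/0 indeterminate form.

Apply L'Hôpital's rule: differentiate numerator and denominator separately.
  f(x) = 2·x^2   ⇒   f'(x) = 4·x
  g(x) = ln(x + 1)^2   ⇒   g'(x) = 2·ln(x + 1)/(x + 1)
  lim(x→0) f'(x)/g'(x) = lim(x→0) (4·x)/(2·ln(x + 1)/(x + 1))
  = 2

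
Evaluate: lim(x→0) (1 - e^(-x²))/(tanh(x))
This is a 0/0 indeterminate form.

Apply L'Hôpital's rule: differentiate numerator and denominator separately.
  f(x) = 1 - e^(-x^2)   ⇒   f'(x) = 2·x·e^(-x^2)
  g(x) = tanh(x)   ⇒   g'(x) = 1 - tanh(x)^2
  lim(x→0) f'(x)/g'(x) = lim(x→0) (2·x·e^(-x^2))/(1 - tanh(x)^2)
  = 0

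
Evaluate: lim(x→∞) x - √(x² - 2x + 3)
This is an ∞-∞ indeterminate form.

Combine fractions or rationalize to convert ∞-∞ to 0/0 form:
  lim(x→∞) x - √(x² - 2x + 3) = 1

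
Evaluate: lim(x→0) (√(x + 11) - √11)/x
This is a standard limit.

Factor or rationalize the expression:
  lim(x→0) (√(x + 11) - √11)/x = sqrt(11)/22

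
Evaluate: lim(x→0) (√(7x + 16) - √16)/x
This is a standard limit.

Factor or rationalize the expression:
  lim(x→0) (√(7x + 16) - √16)/x = 7/8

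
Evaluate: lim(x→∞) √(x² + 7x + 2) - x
This is an ∞-∞ indeterminate form.

Combine fractions or rationalize to convert ∞-∞ to 0/0 form:
  lim(x→∞) √(x² + 7x + 2) - x = 7/2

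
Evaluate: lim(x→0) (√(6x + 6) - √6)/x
This is a standard limit.

Factor or rationalize the expression:
  lim(x→0) (√(6x + 6) - √6)/x = sqrt(6)/2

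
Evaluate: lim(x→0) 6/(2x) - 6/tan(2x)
This is an ∞-∞ indeterminate form.

Combine fractions or rationalize to convert ∞-∞ to 0/0 form:
  lim(x→0) 6/(2x) - 6/tan(2x) = 0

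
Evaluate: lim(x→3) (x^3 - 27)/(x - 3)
This is a standard limit.

Factor or rationalize the expression:
  lim(x→3) (x^3 - 27)/(x - 3) = 27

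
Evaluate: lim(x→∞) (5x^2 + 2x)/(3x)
This is an ∞/∞ indeterminate form.

Apply L'Hôpital's rule: differentiate numerator and denominator separately.
  f(x) = 5·x^2 + 2·x   ⇒   f'(x) = 10·x + 2
  g(x) = 3·x   ⇒   g'(x) = 3
  lim(x→∞) f'(x)/g'(x) = lim(x→∞) (10·x + 2)/(3)
  = ∞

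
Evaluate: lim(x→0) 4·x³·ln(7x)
This is a 0·∞ indeterminate form.

Rewrite 0·∞ as a quotient (0/0 or ∞/∞ form), then apply L'Hôpital's rule:
  lim(x→0) 4·x³·ln(7x) = 0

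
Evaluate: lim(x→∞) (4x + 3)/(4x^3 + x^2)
This is an ∞/∞ indeterminate form.

Apply L'Hôpital's rule: differentiate numerator and denominator separately.
  f(x) = 4·x + 3   ⇒   f'(x) = 4
  g(x) = 4·x^3 + x^2   ⇒   g'(x) = 12·x^2 + 2·x
  lim(x→∞) f'(x)/g'(x) = lim(x→∞) (4)/(12·x^2 + 2·x)
  = 0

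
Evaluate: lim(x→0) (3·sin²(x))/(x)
This is a 0/0 indeterminate form.

Apply L'Hôpital's rule: differentiate numerator and denominator separately.
  f(x) = 3·sin(x)^2   ⇒   f'(x) = 6·sin(x)·cos(x)
  g(x) = x   ⇒   g'(x) = 1
  lim(x→0) f'(x)/g'(x) = lim(x→0) (6·sin(x)·cos(x))/(1)
  = 0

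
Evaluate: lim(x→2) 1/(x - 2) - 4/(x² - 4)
This is an ∞-∞ indeterminate form.

Combine fractions or rationalize to convert ∞-∞ to 0/0 form:
  lim(x→2) 1/(x - 2) - 4/(x² - 4) = 1/4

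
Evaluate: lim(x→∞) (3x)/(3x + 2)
This is an ∞/∞ indeterminate form.

Apply L'Hôpital's rule: differentiate numerator and denominator separately.
  f(x) = 3·x   ⇒   f'(x) = 3
  g(x) = 3·x + 2   ⇒   g'(x) = 3
  lim(x→∞) f'(x)/g'(x) = lim(x→∞) (3)/(3)
  = 1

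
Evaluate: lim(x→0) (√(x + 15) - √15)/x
This is a standard limit.

Factor or rationalize the expression:
  lim(x→0) (√(x + 15) - √15)/x = sqrt(15)/30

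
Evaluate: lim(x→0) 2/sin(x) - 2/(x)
This is an ∞-∞ indeterminate form.

Combine fractions or rationalize to convert ∞-∞ to 0/0 form:
  lim(x→0) 2/sin(x) - 2/(x) = 0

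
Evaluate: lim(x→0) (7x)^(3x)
This is an exponential indeterminate form.

For exponential indeterminate forms, take the natural log:
  Let L = lim(x→0) (7x)^(3x)
  Then ln(L) = lim(x→0) [exponent × ln(base)]
  Evaluate using L'Hôpital or standard limits, then exponentiate.
  L = 1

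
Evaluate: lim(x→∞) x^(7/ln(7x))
This is an exponential indeterminate form.

For exponential indeterminate forms, take the natural log:
  Let L = lim(x→∞) x^(7/ln(7x))
  Then ln(L) = lim(x→∞) [exponent × ln(base)]
  Evaluate using L'Hôpital or standard limits, then exponentiate.
  L = e^(7)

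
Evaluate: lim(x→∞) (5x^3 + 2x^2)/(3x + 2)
This is an ∞/∞ indeterminate form.

Apply L'Hôpital's rule: differentiate numerator and denominator separately.
  f(x) = 5·x^3 + 2·x^2   ⇒   f'(x) = 15·x^2 + 4·x
  g(x) = 3·x + 2   ⇒   g'(x) = 3
  lim(x→∞) f'(x)/g'(x) = lim(x→∞) (15·x^2 + 4·x)/(3)
  = ∞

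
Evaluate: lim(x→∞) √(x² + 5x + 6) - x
This is an ∞-∞ indeterminate form.

Combine fractions or rationalize to convert ∞-∞ to 0/0 form:
  lim(x→∞) √(x² + 5x + 6) - x = 5/2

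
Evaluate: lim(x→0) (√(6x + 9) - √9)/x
This is a standard limit.

Factor or rationalize the expression:
  lim(x→0) (√(6x + 9) - √9)/x = 1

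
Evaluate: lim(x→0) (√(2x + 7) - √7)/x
This is a standard limit.

Factor or rationalize the expression:
  lim(x→0) (√(2x + 7) - √7)/x = sqrt(7)/7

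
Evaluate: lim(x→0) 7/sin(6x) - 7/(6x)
This is an ∞-∞ indeterminate form.

Combine fractions or rationalize to convert ∞-∞ to 0/0 form:
  lim(x→0) 7/sin(6x) - 7/(6x) = 0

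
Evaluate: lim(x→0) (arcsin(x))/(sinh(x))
This is a 0/0 indeterminate form.

Apply L'Hôpital's rule: differentiate numerator and denominator separately.
  f(x) = asin(x)   ⇒   f'(x) = 1/sqrt(1 - x^2)
  g(x) = sinh(x)   ⇒   g'(x) = cosh(x)
  lim(x→0) f'(x)/g'(x) = lim(x→0) (1/sqrt(1 - x^2))/(cosh(x))
  = 1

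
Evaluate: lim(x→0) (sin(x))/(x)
This is a 0/0 indeterminate form.

Apply L'Hôpital's rule: differentiate numerator and denominator separately.
  f(x) = sin(x)   ⇒   f'(x) = cos(x)
  g(x) = x   ⇒   g'(x) = 1
  lim(x→0) f'(x)/g'(x) = lim(x→0) (cos(x))/(1)
  = 1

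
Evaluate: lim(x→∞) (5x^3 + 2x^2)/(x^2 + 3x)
This is an ∞/∞ indeterminate form.

Apply L'Hôpital's rule: differentiate numerator and denominator separately.
  f(x) = 5·x^3 + 2·x^2   ⇒   f'(x) = 15·x^2 + 4·x
  g(x) = x^2 + 3·x   ⇒   g'(x) = 2·x + 3
  lim(x→∞) f'(x)/g'(x) = lim(x→∞) (15·x^2 + 4·x)/(2·x + 3)
  = ∞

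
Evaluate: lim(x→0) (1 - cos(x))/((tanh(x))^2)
This is a 0/0 indeterminate form.

Apply L'Hôpital's rule: differentiate numerator and denominator separately.
  f(x) = 1 - cos(x)   ⇒   f'(x) = sin(x)
  g(x) = tanh(x)^2   ⇒   g'(x) = (2 - 2·tanh(x)^2)·tanh(x)
  lim(x→0) f'(x)/g'(x) = lim(x→0) (sin(x))/((2 - 2·tanh(x)^2)·tanh(x))
  = 1/2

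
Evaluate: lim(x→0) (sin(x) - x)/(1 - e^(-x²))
This is a 0/0 indeterminate form.

Apply L'Hôpital's rule: differentiate numerator and denominator separately.
  f(x) = -x + sin(x)   ⇒   f'(x) = cos(x) - 1
  g(x) = 1 - e^(-x^2)   ⇒   g'(x) = 2·x·e^(-x^2)
  lim(x→0) f'(x)/g'(x) = lim(x→0) (cos(x) - 1)/(2·x·e^(-x^2))
  = 0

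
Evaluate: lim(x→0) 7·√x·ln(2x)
This is a 0·∞ indeterminate form.

Rewrite 0·∞ as a quotient (0/0 or ∞/∞ form), then apply L'Hôpital's rule:
  lim(x→0) 7·√x·ln(2x) = 0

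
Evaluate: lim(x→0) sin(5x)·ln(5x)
This is a 0·∞ indeterminate form.

Rewrite 0·∞ as a quotient (0/0 or ∞/∞ form), then apply L'Hôpital's rule:
  lim(x→0) sin(5x)·ln(5x) = 0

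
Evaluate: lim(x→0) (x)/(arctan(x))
This is a 0/0 indeterminate form.

Apply L'Hôpital's rule: differentiate numerator and denominator separately.
  f(x) = x   ⇒   f'(x) = 1
  g(x) = atan(x)   ⇒   g'(x) = 1/(x^2 + 1)
  lim(x→0) f'(x)/g'(x) = lim(x→0) (1)/(1/(x^2 + 1))
  = 1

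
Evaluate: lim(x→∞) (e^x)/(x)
This is an ∞/∞ indeterminate form.

Apply L'Hôpital's rule: differentiate numerator and denominator separately.
  f(x) = e^(x)   ⇒   f'(x) = e^(x)
  g(x) = x   ⇒   g'(x) = 1
  lim(x→∞) f'(x)/g'(x) = lim(x→∞) (e^(x))/(1)
  = ∞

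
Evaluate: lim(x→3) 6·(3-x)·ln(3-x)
This is a 0·∞ indeterminate form.

Rewrite 0·∞ as a quotient (0/0 or ∞/∞ form), then apply L'Hôpital's rule:
  lim(x→3) 6·(3-x)·ln(3-x) = 0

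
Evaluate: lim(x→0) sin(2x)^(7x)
This is an exponential indeterminate form.

For exponential indeterminate forms, take the natural log:
  Let L = lim(x→0) sin(2x)^(7x)
  Then ln(L) = lim(x→0) [exponent × ln(base)]
  Evaluate using L'Hôpital or standard limits, then exponentiate.
  L = 1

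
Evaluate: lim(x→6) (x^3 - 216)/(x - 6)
This is a standard limit.

Factor or rationalize the expression:
  lim(x→6) (x^3 - 216)/(x - 6) = 108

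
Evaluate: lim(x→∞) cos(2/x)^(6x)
This is an exponential indeterminate form.

For exponential indeterminate forms, take the natural log:
  Let L = lim(x→∞) cos(2/x)^(6x)
  Then ln(L) = lim(x→∞) [exponent × ln(base)]
  Evaluate using L'Hôpital or standard limits, then exponentiate.
  L = 1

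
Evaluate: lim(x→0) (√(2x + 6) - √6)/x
This is a standard limit.

Factor or rationalize the expression:
  lim(x→0) (√(2x + 6) - √6)/x = sqrt(6)/6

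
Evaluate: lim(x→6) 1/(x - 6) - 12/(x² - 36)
This is an ∞-∞ indeterminate form.

Combine fractions or rationalize to convert ∞-∞ to 0/0 form:
  lim(x→6) 1/(x - 6) - 12/(x² - 36) = 1/12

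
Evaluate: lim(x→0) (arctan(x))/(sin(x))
This is a 0/0 indeterminate form.

Apply L'Hôpital's rule: differentiate numerator and denominator separately.
  f(x) = atan(x)   ⇒   f'(x) = 1/(x^2 + 1)
  g(x) = sin(x)   ⇒   g'(x) = cos(x)
  lim(x→0) f'(x)/g'(x) = lim(x→0) (1/(x^2 + 1))/(cos(x))
  = 1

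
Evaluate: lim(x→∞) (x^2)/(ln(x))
This is an ∞/∞ indeterminate form.

Apply L'Hôpital's rule: differentiate numerator and denominator separately.
  f(x) = x^2   ⇒   f'(x) = 2·x
  g(x) = ln(x)   ⇒   g'(x) = 1/x
  lim(x→∞) f'(x)/g'(x) = lim(x→∞) (2·x)/(1/x)
  = ∞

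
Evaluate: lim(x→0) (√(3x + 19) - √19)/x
This is a standard limit.

Factor or rationalize the expression:
  lim(x→0) (√(3x + 19) - √19)/x = 3·sqrt(19)/38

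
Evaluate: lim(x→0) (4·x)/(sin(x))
This is a 0/0 indeterminate form.

Apply L'Hôpital's rule: differentiate numerator and denominator separately.
  f(x) = 4·x   ⇒   f'(x) = 4
  g(x) = sin(x)   ⇒   g'(x) = cos(x)
  lim(x→0) f'(x)/g'(x) = lim(x→0) (4)/(cos(x))
  = 4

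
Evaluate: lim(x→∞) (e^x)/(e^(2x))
This is an ∞/∞ indeterminate form.

Apply L'Hôpital's rule: differentiate numerator and denominator separately.
  f(x) = e^(x)   ⇒   f'(x) = e^(x)
  g(x) = e^(2·x)   ⇒   g'(x) = 2·e^(2·x)
  lim(x→∞) f'(x)/g'(x) = lim(x→∞) (e^(x))/(2·e^(2·x))
  = 0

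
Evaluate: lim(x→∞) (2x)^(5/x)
This is an exponential indeterminate form.

For exponential indeterminate forms, take the natural log:
  Let L = lim(x→∞) (2x)^(5/x)
  Then ln(L) = lim(x→∞) [exponent × ln(base)]
  Evaluate using L'Hôpital or standard limits, then exponentiate.
  L = 1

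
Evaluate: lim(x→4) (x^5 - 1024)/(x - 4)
This is a standard limit.

Factor or rationalize the expression:
  lim(x→4) (x^5 - 1024)/(x - 4) = 1280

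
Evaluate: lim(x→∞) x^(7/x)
This is an exponential indeterminate form.

For exponential indeterminate forms, take the natural log:
  Let L = lim(x→∞) x^(7/x)
  Then ln(L) = lim(x→∞) [exponent × ln(base)]
  Evaluate using L'Hôpital or standard limits, then exponentiate.
  L = 1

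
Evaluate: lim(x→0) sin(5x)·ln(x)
This is a 0·∞ indeterminate form.

Rewrite 0·∞ as a quotient (0/0 or ∞/∞ form), then apply L'Hôpital's rule:
  lim(x→0) sin(5x)·ln(x) = 0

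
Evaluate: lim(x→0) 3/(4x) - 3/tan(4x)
This is an ∞-∞ indeterminate form.

Combine fractions or rationalize to convert ∞-∞ to 0/0 form:
  lim(x→0) 3/(4x) - 3/tan(4x) = 0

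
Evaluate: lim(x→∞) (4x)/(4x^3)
This is an ∞/∞ indeterminate form.

Apply L'Hôpital's rule: differentiate numerator and denominator separately.
  f(x) = 4·x   ⇒   f'(x) = 4
  g(x) = 4·x^3   ⇒   g'(x) = 12·x^2
  lim(x→∞) f'(x)/g'(x) = lim(x→∞) (4)/(12·x^2)
  = 0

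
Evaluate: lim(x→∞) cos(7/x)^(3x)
This is an exponential indeterminate form.

For exponential indeterminate forms, take the natural log:
  Let L = lim(x→∞) cos(7/x)^(3x)
  Then ln(L) = lim(x→∞) [exponent × ln(base)]
  Evaluate using L'Hôpital or standard limits, then exponentiate.
  L = 1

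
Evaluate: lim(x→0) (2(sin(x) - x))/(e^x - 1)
This is a 0/0 indeterminate form.

Apply L'Hôpital's rule: differentiate numerator and denominator separately.
  f(x) = -2·x + 2·sin(x)   ⇒   f'(x) = 2·cos(x) - 2
  g(x) = e^(x) - 1   ⇒   g'(x) = e^(x)
  lim(x→0) f'(x)/g'(x) = lim(x→0) (2·cos(x) - 2)/(e^(x))
  = 0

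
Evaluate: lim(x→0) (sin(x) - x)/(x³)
This is a 0/0 indeterminate form.

Apply L'Hôpital's rule: differentiate numerator and denominator separately.
  f(x) = -x + sin(x)   ⇒   f'(x) = cos(x) - 1
  g(x) = x^3   ⇒   g'(x) = 3·x^2
  lim(x→0) f'(x)/g'(x) = lim(x→0) (cos(x) - 1)/(3·x^2)
  = -1/6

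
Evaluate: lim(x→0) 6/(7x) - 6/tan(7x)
This is an ∞-∞ indeterminate form.

Combine fractions or rationalize to convert ∞-∞ to 0/0 form:
  lim(x→0) 6/(7x) - 6/tan(7x) = 0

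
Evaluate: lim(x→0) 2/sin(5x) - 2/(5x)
This is an ∞-∞ indeterminate form.

Combine fractions or rationalize to convert ∞-∞ to 0/0 form:
  lim(x→0) 2/sin(5x) - 2/(5x) = 0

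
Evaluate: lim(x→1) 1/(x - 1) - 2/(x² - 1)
This is an ∞-∞ indeterminate form.

Combine fractions or rationalize to convert ∞-∞ to 0/0 form:
  lim(x→1) 1/(x - 1) - 2/(x² - 1) = 1/2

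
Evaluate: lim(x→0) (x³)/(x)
This is a 0/0 indeterminate form.

Apply L'Hôpital's rule: differentiate numerator and denominator separately.
  f(x) = x^3   ⇒   f'(x) = 3·x^2
  g(x) = x   ⇒   g'(x) = 1
  lim(x→0) f'(x)/g'(x) = lim(x→0) (3·x^2)/(1)
  = 0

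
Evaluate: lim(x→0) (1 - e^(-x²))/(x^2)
This is a 0/0 indeterminate form.

Apply L'Hôpital's rule: differentiate numerator and denominator separately.
  f(x) = 1 - e^(-x^2)   ⇒   f'(x) = 2·x·e^(-x^2)
  g(x) = x^2   ⇒   g'(x) = 2·x
  lim(x→0) f'(x)/g'(x) = lim(x→0) (2·x·e^(-x^2))/(2·x)
  = 1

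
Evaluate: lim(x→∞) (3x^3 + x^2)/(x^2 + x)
This is an ∞/∞ indeterminate form.

Apply L'Hôpital's rule: differentiate numerator and denominator separately.
  f(x) = 3·x^3 + x^2   ⇒   f'(x) = 9·x^2 + 2·x
  g(x) = x^2 + x   ⇒   g'(x) = 2·x + 1
  lim(x→∞) f'(x)/g'(x) = lim(x→∞) (9·x^2 + 2·x)/(2·x + 1)
  = ∞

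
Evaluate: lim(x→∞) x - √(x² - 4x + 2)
This is an ∞-∞ indeterminate form.

Combine fractions or rationalize to convert ∞-∞ to 0/0 form:
  lim(x→∞) x - √(x² - 4x + 2) = 2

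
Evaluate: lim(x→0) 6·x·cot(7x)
This is a 0·∞ indeterminate form.

Rewrite 0·∞ as a quotient (0/0 or ∞/∞ form), then apply L'Hôpital's rule:
  lim(x→0) 6·x·cot(7x) = 6/7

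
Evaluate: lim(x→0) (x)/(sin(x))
This is a 0/0 indeterminate form.

Apply L'Hôpital's rule: differentiate numerator and denominator separately.
  f(x) = x   ⇒   f'(x) = 1
  g(x) = sin(x)   ⇒   g'(x) = cos(x)
  lim(x→0) f'(x)/g'(x) = lim(x→0) (1)/(cos(x))
  = 1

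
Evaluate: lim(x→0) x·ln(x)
This is a 0·∞ indeterminate form.

Rewrite 0·∞ as a quotient (0/0 or ∞/∞ form), then apply L'Hôpital's rule:
  lim(x→0) x·ln(x) = 0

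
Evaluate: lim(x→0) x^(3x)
This is an exponential indeterminate form.

For exponential indeterminate forms, take the natural log:
  Let L = lim(x→0) x^(3x)
  Then ln(L) = lim(x→0) [exponent × ln(base)]
  Evaluate using L'Hôpital or standard limits, then exponentiate.
  L = 1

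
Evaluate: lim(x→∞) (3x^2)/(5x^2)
This is an ∞/∞ indeterminate form.

Apply L'Hôpital's rule: differentiate numerator and denominator separately.
  f(x) = 3·x^2   ⇒   f'(x) = 6·x
  g(x) = 5·x^2   ⇒   g'(x) = 10·x
  lim(x→∞) f'(x)/g'(x) = lim(x→∞) (6·x)/(10·x)
  = 3/5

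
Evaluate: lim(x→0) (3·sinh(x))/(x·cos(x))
This is a 0/0 indeterminate form.

Apply L'Hôpital's rule: differentiate numerator and denominator separately.
  f(x) = 3·sinh(x)   ⇒   f'(x) = 3·cosh(x)
  g(x) = x·cos(x)   ⇒   g'(x) = -x·sin(x) + cos(x)
  lim(x→0) f'(x)/g'(x) = lim(x→0) (3·cosh(x))/(-x·sin(x) + cos(x))
  = 3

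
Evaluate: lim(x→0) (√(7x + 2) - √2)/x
This is a standard limit.

Factor or rationalize the expression:
  lim(x→0) (√(7x + 2) - √2)/x = 7·sqrt(2)/4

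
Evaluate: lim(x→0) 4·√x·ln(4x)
This is a 0·∞ indeterminate form.

Rewrite 0·∞ as a quotient (0/0 or ∞/∞ form), then apply L'Hôpital's rule:
  lim(x→0) 4·√x·ln(4x) = 0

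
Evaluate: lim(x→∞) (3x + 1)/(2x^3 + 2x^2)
This is an ∞/∞ indeterminate form.

Apply L'Hôpital's rule: differentiate numerator and denominator separately.
  f(x) = 3·x + 1   ⇒   f'(x) = 3
  g(x) = 2·x^3 + 2·x^2   ⇒   g'(x) = 6·x^2 + 4·x
  lim(x→∞) f'(x)/g'(x) = lim(x→∞) (3)/(6·x^2 + 4·x)
  = 0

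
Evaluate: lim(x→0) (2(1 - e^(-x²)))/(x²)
This is a 0/0 indeterminate form.

Apply L'Hôpital's rule: differentiate numerator and denominator separately.
  f(x) = 2 - 2·e^(-x^2)   ⇒   f'(x) = 4·x·e^(-x^2)
  g(x) = x^2   ⇒   g'(x) = 2·x
  lim(x→0) f'(x)/g'(x) = lim(x→0) (4·x·e^(-x^2))/(2·x)
  = 2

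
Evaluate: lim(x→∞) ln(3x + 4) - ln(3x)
This is an ∞-∞ indeterminate form.

Combine fractions or rationalize to convert ∞-∞ to 0/0 form:
  lim(x→∞) ln(3x + 4) - ln(3x) = 0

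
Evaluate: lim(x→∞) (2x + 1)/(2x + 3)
This is an ∞/∞ indeterminate form.

Apply L'Hôpital's rule: differentiate numerator and denominator separately.
  f(x) = 2·x + 1   ⇒   f'(x) = 2
  g(x) = 2·x + 3   ⇒   g'(x) = 2
  lim(x→∞) f'(x)/g'(x) = lim(x→∞) (2)/(2)
  = 1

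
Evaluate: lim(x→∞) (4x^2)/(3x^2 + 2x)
This is an ∞/∞ indeterminate form.

Apply L'Hôpital's rule: differentiate numerator and denominator separately.
  f(x) = 4·x^2   ⇒   f'(x) = 8·x
  g(x) = 3·x^2 + 2·x   ⇒   g'(x) = 6·x + 2
  lim(x→∞) f'(x)/g'(x) = lim(x→∞) (8·x)/(6·x + 2)
  = 4/3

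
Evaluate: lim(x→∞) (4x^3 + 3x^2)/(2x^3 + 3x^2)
This is an ∞/∞ indeterminate form.

Apply L'Hôpital's rule: differentiate numerator and denominator separately.
  f(x) = 4·x^3 + 3·x^2   ⇒   f'(x) = 12·x^2 + 6·x
  g(x) = 2·x^3 + 3·x^2   ⇒   g'(x) = 6·x^2 + 6·x
  lim(x→∞) f'(x)/g'(x) = lim(x→∞) (12·x^2 + 6·x)/(6·x^2 + 6·x)
  = 2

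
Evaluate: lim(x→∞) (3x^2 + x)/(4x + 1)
This is an ∞/∞ indeterminate form.

Apply L'Hôpital's rule: differentiate numerator and denominator separately.
  f(x) = 3·x^2 + x   ⇒   f'(x) = 6·x + 1
  g(x) = 4·x + 1   ⇒   g'(x) = 4
  lim(x→∞) f'(x)/g'(x) = lim(x→∞) (6·x + 1)/(4)
  = ∞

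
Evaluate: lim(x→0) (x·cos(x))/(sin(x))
This is a 0/0 indeterminate form.

Apply L'Hôpital's rule: differentiate numerator and denominator separately.
  f(x) = x·cos(x)   ⇒   f'(x) = -x·sin(x) + cos(x)
  g(x) = sin(x)   ⇒   g'(x) = cos(x)
  lim(x→0) f'(x)/g'(x) = lim(x→0) (-x·sin(x) + cos(x))/(cos(x))
  = 1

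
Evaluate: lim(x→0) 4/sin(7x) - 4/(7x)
This is an ∞-∞ indeterminate form.

Combine fractions or rationalize to convert ∞-∞ to 0/0 form:
  lim(x→0) 4/sin(7x) - 4/(7x) = 0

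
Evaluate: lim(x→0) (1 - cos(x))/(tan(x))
This is a 0/0 indeterminate form.

Apply L'Hôpital's rule: differentiate numerator and denominator separately.
  f(x) = 1 - cos(x)   ⇒   f'(x) = sin(x)
  g(x) = tan(x)   ⇒   g'(x) = tan(x)^2 + 1
  lim(x→0) f'(x)/g'(x) = lim(x→0) (sin(x))/(tan(x)^2 + 1)
  = 0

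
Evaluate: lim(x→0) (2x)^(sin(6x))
This is an exponential indeterminate form.

For exponential indeterminate forms, take the natural log:
  Let L = lim(x→0) (2x)^(sin(6x))
  Then ln(L) = lim(x→0) [exponent × ln(base)]
  Evaluate using L'Hôpital or standard limits, then exponentiate.
  L = 1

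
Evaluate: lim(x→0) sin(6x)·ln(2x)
This is a 0·∞ indeterminate form.

Rewrite 0·∞ as a quotient (0/0 or ∞/∞ form), then apply L'Hôpital's rule:
  lim(x→0) sin(6x)·ln(2x) = 0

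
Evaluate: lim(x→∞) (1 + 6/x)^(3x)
This is an exponential indeterminate form.

For exponential indeterminate forms, take the natural log:
  Let L = lim(x→∞) (1 + 6/x)^(3x)
  Then ln(L) = lim(x→∞) [exponent × ln(base)]
  Evaluate using L'Hôpital or standard limits, then exponentiate.
  L = e^(18)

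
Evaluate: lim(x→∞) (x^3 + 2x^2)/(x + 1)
This is an ∞/∞ indeterminate form.

Apply L'Hôpital's rule: differentiate numerator and denominator separately.
  f(x) = x^3 + 2·x^2   ⇒   f'(x) = 3·x^2 + 4·x
  g(x) = x + 1   ⇒   g'(x) = 1
  lim(x→∞) f'(x)/g'(x) = lim(x→∞) (3·x^2 + 4·x)/(1)
  = ∞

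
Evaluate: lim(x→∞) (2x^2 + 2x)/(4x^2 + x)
This is an ∞/∞ indeterminate form.

Apply L'Hôpital's rule: differentiate numerator and denominator separately.
  f(x) = 2·x^2 + 2·x   ⇒   f'(x) = 4·x + 2
  g(x) = 4·x^2 + x   ⇒   g'(x) = 8·x + 1
  lim(x→∞) f'(x)/g'(x) = lim(x→∞) (4·x + 2)/(8·x + 1)
  = 1/2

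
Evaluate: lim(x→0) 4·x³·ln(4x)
This is a 0·∞ indeterminate form.

Rewrite 0·∞ as a quotient (0/0 or ∞/∞ form), then apply L'Hôpital's rule:
  lim(x→0) 4·x³·ln(4x) = 0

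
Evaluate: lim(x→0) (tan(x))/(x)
This is a 0/0 indeterminate form.

Apply L'Hôpital's rule: differentiate numerator and denominator separately.
  f(x) = tan(x)   ⇒   f'(x) = tan(x)^2 + 1
  g(x) = x   ⇒   g'(x) = 1
  lim(x→0) f'(x)/g'(x) = lim(x→0) (tan(x)^2 + 1)/(1)
  = 1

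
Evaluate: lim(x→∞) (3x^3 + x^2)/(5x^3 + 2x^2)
This is an ∞/∞ indeterminate form.

Apply L'Hôpital's rule: differentiate numerator and denominator separately.
  f(x) = 3·x^3 + x^2   ⇒   f'(x) = 9·x^2 + 2·x
  g(x) = 5·x^3 + 2·x^2   ⇒   g'(x) = 15·x^2 + 4·x
  lim(x→∞) f'(x)/g'(x) = lim(x→∞) (9·x^2 + 2·x)/(15·x^2 + 4·x)
  = 3/5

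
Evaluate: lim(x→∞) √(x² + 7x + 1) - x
This is an ∞-∞ indeterminate form.

Combine fractions or rationalize to convert ∞-∞ to 0/0 form:
  lim(x→∞) √(x² + 7x + 1) - x = 7/2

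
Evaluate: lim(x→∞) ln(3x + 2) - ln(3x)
This is an ∞-∞ indeterminate form.

Combine fractions or rationalize to convert ∞-∞ to 0/0 form:
  lim(x→∞) ln(3x + 2) - ln(3x) = 0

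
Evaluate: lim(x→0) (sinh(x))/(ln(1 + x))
This is a 0/0 indeterminate form.

Apply L'Hôpital's rule: differentiate numerator and denominator separately.
  f(x) = sinh(x)   ⇒   f'(x) = cosh(x)
  g(x) = ln(x + 1)   ⇒   g'(x) = 1/(x + 1)
  lim(x→0) f'(x)/g'(x) = lim(x→0) (cosh(x))/(1/(x + 1))
  = 1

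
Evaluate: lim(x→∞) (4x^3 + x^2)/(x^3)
This is an ∞/∞ indeterminate form.

Apply L'Hôpital's rule: differentiate numerator and denominator separately.
  f(x) = 4·x^3 + x^2   ⇒   f'(x) = 12·x^2 + 2·x
  g(x) = x^3   ⇒   g'(x) = 3·x^2
  lim(x→∞) f'(x)/g'(x) = lim(x→∞) (12·x^2 + 2·x)/(3·x^2)
  = 4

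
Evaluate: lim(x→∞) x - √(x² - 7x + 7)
This is an ∞-∞ indeterminate form.

Combine fractions or rationalize to convert ∞-∞ to 0/0 form:
  lim(x→∞) x - √(x² - 7x + 7) = 7/2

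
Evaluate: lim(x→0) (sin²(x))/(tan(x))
This is a 0/0 indeterminate form.

Apply L'Hôpital's rule: differentiate numerator and denominator separately.
  f(x) = sin(x)^2   ⇒   f'(x) = 2·sin(x)·cos(x)
  g(x) = tan(x)   ⇒   g'(x) = tan(x)^2 + 1
  lim(x→0) f'(x)/g'(x) = lim(x→0) (2·sin(x)·cos(x))/(tan(x)^2 + 1)
  = 0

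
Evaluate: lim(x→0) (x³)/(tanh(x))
This is a 0/0 indeterminate form.

Apply L'Hôpital's rule: differentiate numerator and denominator separately.
  f(x) = x^3   ⇒   f'(x) = 3·x^2
  g(x) = tanh(x)   ⇒   g'(x) = 1 - tanh(x)^2
  lim(x→0) f'(x)/g'(x) = lim(x→0) (3·x^2)/(1 - tanh(x)^2)
  = 0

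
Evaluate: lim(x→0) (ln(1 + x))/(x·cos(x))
This is a 0/0 indeterminate form.

Apply L'Hôpital's rule: differentiate numerator and denominator separately.
  f(x) = ln(x + 1)   ⇒   f'(x) = 1/(x + 1)
  g(x) = x·cos(x)   ⇒   g'(x) = -x·sin(x) + cos(x)
  lim(x→0) f'(x)/g'(x) = lim(x→0) (1/(x + 1))/(-x·sin(x) + cos(x))
  = 1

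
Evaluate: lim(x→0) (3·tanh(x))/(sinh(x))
This is a 0/0 indeterminate form.

Apply L'Hôpital's rule: differentiate numerator and denominator separately.
  f(x) = 3·tanh(x)   ⇒   f'(x) = 3 - 3·tanh(x)^2
  g(x) = sinh(x)   ⇒   g'(x) = cosh(x)
  lim(x→0) f'(x)/g'(x) = lim(x→0) (3 - 3·tanh(x)^2)/(cosh(x))
  = 3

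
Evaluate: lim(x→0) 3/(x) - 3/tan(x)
This is an ∞-∞ indeterminate form.

Combine fractions or rationalize to convert ∞-∞ to 0/0 form:
  lim(x→0) 3/(x) - 3/tan(x) = 0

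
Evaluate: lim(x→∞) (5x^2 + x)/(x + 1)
This is an ∞/∞ indeterminate form.

Apply L'Hôpital's rule: differentiate numerator and denominator separately.
  f(x) = 5·x^2 + x   ⇒   f'(x) = 10·x + 1
  g(x) = x + 1   ⇒   g'(x) = 1
  lim(x→∞) f'(x)/g'(x) = lim(x→∞) (10·x + 1)/(1)
  = ∞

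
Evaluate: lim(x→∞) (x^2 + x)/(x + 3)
This is an ∞/∞ indeterminate form.

Apply L'Hôpital's rule: differentiate numerator and denominator separately.
  f(x) = x^2 + x   ⇒   f'(x) = 2·x + 1
  g(x) = x + 3   ⇒   g'(x) = 1
  lim(x→∞) f'(x)/g'(x) = lim(x→∞) (2·x + 1)/(1)
  = ∞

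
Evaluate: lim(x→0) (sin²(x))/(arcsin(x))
This is a 0/0 indeterminate form.

Apply L'Hôpital's rule: differentiate numerator and denominator separately.
  f(x) = sin(x)^2   ⇒   f'(x) = 2·sin(x)·cos(x)
  g(x) = asin(x)   ⇒   g'(x) = 1/sqrt(1 - x^2)
  lim(x→0) f'(x)/g'(x) = lim(x→0) (2·sin(x)·cos(x))/(1/sqrt(1 - x^2))
  = 0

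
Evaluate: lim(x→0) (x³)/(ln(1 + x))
This is a 0/0 indeterminate form.

Apply L'Hôpital's rule: differentiate numerator and denominator separately.
  f(x) = x^3   ⇒   f'(x) = 3·x^2
  g(x) = ln(x + 1)   ⇒   g'(x) = 1/(x + 1)
  lim(x→0) f'(x)/g'(x) = lim(x→0) (3·x^2)/(1/(x + 1))
  = 0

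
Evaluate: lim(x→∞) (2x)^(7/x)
This is an exponential indeterminate form.

For exponential indeterminate forms, take the natural log:
  Let L = lim(x→∞) (2x)^(7/x)
  Then ln(L) = lim(x→∞) [exponent × ln(base)]
  Evaluate using L'Hôpital or standard limits, then exponentiate.
  L = 1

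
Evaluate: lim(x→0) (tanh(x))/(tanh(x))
This is a 0/0 indeterminate form.

Apply L'Hôpital's rule: differentiate numerator and denominator separately.
  f(x) = tanh(x)   ⇒   f'(x) = 1 - tanh(x)^2
  g(x) = tanh(x)   ⇒   g'(x) = 1 - tanh(x)^2
  lim(x→0) f'(x)/g'(x) = lim(x→0) (1 - tanh(x)^2)/(1 - tanh(x)^2)
  = 1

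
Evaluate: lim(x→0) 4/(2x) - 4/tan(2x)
This is an ∞-∞ indeterminate form.

Combine fractions or rationalize to convert ∞-∞ to 0/0 form:
  lim(x→0) 4/(2x) - 4/tan(2x) = 0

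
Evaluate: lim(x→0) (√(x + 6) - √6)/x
This is a standard limit.

Factor or rationalize the expression:
  lim(x→0) (√(x + 6) - √6)/x = sqrt(6)/12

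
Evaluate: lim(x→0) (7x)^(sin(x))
This is an exponential indeterminate form.

For exponential indeterminate forms, take the natural log:
  Let L = lim(x→0) (7x)^(sin(x))
  Then ln(L) = lim(x→0) [exponent × ln(base)]
  Evaluate using L'Hôpital or standard limits, then exponentiate.
  L = 1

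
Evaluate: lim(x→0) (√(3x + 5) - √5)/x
This is a standard limit.

Factor or rationalize the expression:
  lim(x→0) (√(3x + 5) - √5)/x = 3·sqrt(5)/10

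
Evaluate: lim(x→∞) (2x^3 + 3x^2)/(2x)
This is an ∞/∞ indeterminate form.

Apply L'Hôpital's rule: differentiate numerator and denominator separately.
  f(x) = 2·x^3 + 3·x^2   ⇒   f'(x) = 6·x^2 + 6·x
  g(x) = 2·x   ⇒   g'(x) = 2
  lim(x→∞) f'(x)/g'(x) = lim(x→∞) (6·x^2 + 6·x)/(2)
  = ∞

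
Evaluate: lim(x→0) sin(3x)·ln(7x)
This is a 0·∞ indeterminate form.

Rewrite 0·∞ as a quotient (0/0 or ∞/∞ form), then apply L'Hôpital's rule:
  lim(x→0) sin(3x)·ln(7x) = 0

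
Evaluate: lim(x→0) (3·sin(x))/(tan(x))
This is a 0/0 indeterminate form.

Apply L'Hôpital's rule: differentiate numerator and denominator separately.
  f(x) = 3·sin(x)   ⇒   f'(x) = 3·cos(x)
  g(x) = tan(x)   ⇒   g'(x) = tan(x)^2 + 1
  lim(x→0) f'(x)/g'(x) = lim(x→0) (3·cos(x))/(tan(x)^2 + 1)
  = 3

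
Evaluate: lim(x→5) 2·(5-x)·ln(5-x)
This is a 0·∞ indeterminate form.

Rewrite 0·∞ as a quotient (0/0 or ∞/∞ form), then apply L'Hôpital's rule:
  lim(x→5) 2·(5-x)·ln(5-x) = 0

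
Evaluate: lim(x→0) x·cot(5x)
This is a 0·∞ indeterminate form.

Rewrite 0·∞ as a quotient (0/0 or ∞/∞ form), then apply L'Hôpital's rule:
  lim(x→0) x·cot(5x) = 1/5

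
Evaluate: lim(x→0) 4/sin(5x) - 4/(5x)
This is an ∞-∞ indeterminate form.

Combine fractions or rationalize to convert ∞-∞ to 0/0 form:
  lim(x→0) 4/sin(5x) - 4/(5x) = 0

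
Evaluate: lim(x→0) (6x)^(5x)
This is an exponential indeterminate form.

For exponential indeterminate forms, take the natural log:
  Let L = lim(x→0) (6x)^(5x)
  Then ln(L) = lim(x→0) [exponent × ln(base)]
  Evaluate using L'Hôpital or standard limits, then exponentiate.
  L = 1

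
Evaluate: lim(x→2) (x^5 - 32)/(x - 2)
This is a standard limit.

Factor or rationalize the expression:
  lim(x→2) (x^5 - 32)/(x - 2) = 80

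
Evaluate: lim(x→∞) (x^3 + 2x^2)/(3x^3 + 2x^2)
This is an ∞/∞ indeterminate form.

Apply L'Hôpital's rule: differentiate numerator and denominator separately.
  f(x) = x^3 + 2·x^2   ⇒   f'(x) = 3·x^2 + 4·x
  g(x) = 3·x^3 + 2·x^2   ⇒   g'(x) = 9·x^2 + 4·x
  lim(x→∞) f'(x)/g'(x) = lim(x→∞) (3·x^2 + 4·x)/(9·x^2 + 4·x)
  = 1/3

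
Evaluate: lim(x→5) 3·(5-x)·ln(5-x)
This is a 0·∞ indeterminate form.

Rewrite 0·∞ as a quotient (0/0 or ∞/∞ form), then apply L'Hôpital's rule:
  lim(x→5) 3·(5-x)·ln(5-x) = 0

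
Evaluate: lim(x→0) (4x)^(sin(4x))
This is an exponential indeterminate form.

For exponential indeterminate forms, take the natural log:
  Let L = lim(x→0) (4x)^(sin(4x))
  Then ln(L) = lim(x→0) [exponent × ln(base)]
  Evaluate using L'Hôpital or standard limits, then exponentiate.
  L = 1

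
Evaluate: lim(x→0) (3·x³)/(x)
This is a 0/0 indeterminate form.

Apply L'Hôpital's rule: differentiate numerator and denominator separately.
  f(x) = 3·x^3   ⇒   f'(x) = 9·x^2
  g(x) = x   ⇒   g'(x) = 1
  lim(x→0) f'(x)/g'(x) = lim(x→0) (9·x^2)/(1)
  = 0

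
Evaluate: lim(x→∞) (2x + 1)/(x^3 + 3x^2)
This is an ∞/∞ indeterminate form.

Apply L'Hôpital's rule: differentiate numerator and denominator separately.
  f(x) = 2·x + 1   ⇒   f'(x) = 2
  g(x) = x^3 + 3·x^2   ⇒   g'(x) = 3·x^2 + 6·x
  lim(x→∞) f'(x)/g'(x) = lim(x→∞) (2)/(3·x^2 + 6·x)
  = 0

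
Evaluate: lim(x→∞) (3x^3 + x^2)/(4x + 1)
This is an ∞/∞ indeterminate form.

Apply L'Hôpital's rule: differentiate numerator and denominator separately.
  f(x) = 3·x^3 + x^2   ⇒   f'(x) = 9·x^2 + 2·x
  g(x) = 4·x + 1   ⇒   g'(x) = 4
  lim(x→∞) f'(x)/g'(x) = lim(x→∞) (9·x^2 + 2·x)/(4)
  = ∞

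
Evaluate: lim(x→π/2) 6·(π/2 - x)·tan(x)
This is a 0·∞ indeterminate form.

Rewrite 0·∞ as a quotient (0/0 or ∞/∞ form), then apply L'Hôpital's rule:
  lim(x→π/2) 6·(π/2 - x)·tan(x) = 6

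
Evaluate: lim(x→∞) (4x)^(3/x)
This is an exponential indeterminate form.

For exponential indeterminate forms, take the natural log:
  Let L = lim(x→∞) (4x)^(3/x)
  Then ln(L) = lim(x→∞) [exponent × ln(base)]
  Evaluate using L'Hôpital or standard limits, then exponentiate.
  L = 1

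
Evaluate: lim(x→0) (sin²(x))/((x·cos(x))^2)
This is a 0/0 indeterminate form.

Apply L'Hôpital's rule: differentiate numerator and denominator separately.
  f(x) = sin(x)^2   ⇒   f'(x) = 2·sin(x)·cos(x)
  g(x) = x^2·cos(x)^2   ⇒   g'(x) = -2·x^2·sin(x)·cos(x) + 2·x·cos(x)^2
  lim(x→0) f'(x)/g'(x) = lim(x→0) (2·sin(x)·cos(x))/(-2·x^2·sin(x)·cos(x) + 2·x·cos(x)^2)
  = 1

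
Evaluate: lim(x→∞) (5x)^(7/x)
This is an exponential indeterminate form.

For exponential indeterminate forms, take the natural log:
  Let L = lim(x→∞) (5x)^(7/x)
  Then ln(L) = lim(x→∞) [exponent × ln(base)]
  Evaluate using L'Hôpital or standard limits, then exponentiate.
  L = 1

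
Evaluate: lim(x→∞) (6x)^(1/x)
This is an exponential indeterminate form.

For exponential indeterminate forms, take the natural log:
  Let L = lim(x→∞) (6x)^(1/x)
  Then ln(L) = lim(x→∞) [exponent × ln(base)]
  Evaluate using L'Hôpital or standard limits, then exponentiate.
  L = 1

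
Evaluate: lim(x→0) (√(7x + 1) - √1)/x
This is a standard limit.

Factor or rationalize the expression:
  lim(x→0) (√(7x + 1) - √1)/x = 7/2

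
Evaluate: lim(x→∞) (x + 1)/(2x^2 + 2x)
This is an ∞/∞ indeterminate form.

Apply L'Hôpital's rule: differentiate numerator and denominator separately.
  f(x) = x + 1   ⇒   f'(x) = 1
  g(x) = 2·x^2 + 2·x   ⇒   g'(x) = 4·x + 2
  lim(x→∞) f'(x)/g'(x) = lim(x→∞) (1)/(4·x + 2)
  = 0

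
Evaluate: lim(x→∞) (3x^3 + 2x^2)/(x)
This is an ∞/∞ indeterminate form.

Apply L'Hôpital's rule: differentiate numerator and denominator separately.
  f(x) = 3·x^3 + 2·x^2   ⇒   f'(x) = 9·x^2 + 4·x
  g(x) = x   ⇒   g'(x) = 1
  lim(x→∞) f'(x)/g'(x) = lim(x→∞) (9·x^2 + 4·x)/(1)
  = ∞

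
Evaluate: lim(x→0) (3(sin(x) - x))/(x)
This is a 0/0 indeterminate form.

Apply L'Hôpital's rule: differentiate numerator and denominator separately.
  f(x) = -3·x + 3·sin(x)   ⇒   f'(x) = 3·cos(x) - 3
  g(x) = x   ⇒   g'(x) = 1
  lim(x→0) f'(x)/g'(x) = lim(x→0) (3·cos(x) - 3)/(1)
  = 0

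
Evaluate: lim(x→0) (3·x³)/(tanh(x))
This is a 0/0 indeterminate form.

Apply L'Hôpital's rule: differentiate numerator and denominator separately.
  f(x) = 3·x^3   ⇒   f'(x) = 9·x^2
  g(x) = tanh(x)   ⇒   g'(x) = 1 - tanh(x)^2
  lim(x→0) f'(x)/g'(x) = lim(x→0) (9·x^2)/(1 - tanh(x)^2)
  = 0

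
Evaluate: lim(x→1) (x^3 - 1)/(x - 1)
This is a standard limit.

Factor or rationalize the expression:
  lim(x→1) (x^3 - 1)/(x - 1) = 3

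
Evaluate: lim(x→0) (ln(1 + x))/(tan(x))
This is a 0/0 indeterminate form.

Apply L'Hôpital's rule: differentiate numerator and denominator separately.
  f(x) = ln(x + 1)   ⇒   f'(x) = 1/(x + 1)
  g(x) = tan(x)   ⇒   g'(x) = tan(x)^2 + 1
  lim(x→0) f'(x)/g'(x) = lim(x→0) (1/(x + 1))/(tan(x)^2 + 1)
  = 1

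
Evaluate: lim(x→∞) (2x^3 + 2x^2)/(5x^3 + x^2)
This is an ∞/∞ indeterminate form.

Apply L'Hôpital's rule: differentiate numerator and denominator separately.
  f(x) = 2·x^3 + 2·x^2   ⇒   f'(x) = 6·x^2 + 4·x
  g(x) = 5·x^3 + x^2   ⇒   g'(x) = 15·x^2 + 2·x
  lim(x→∞) f'(x)/g'(x) = lim(x→∞) (6·x^2 + 4·x)/(15·x^2 + 2·x)
  = 2/5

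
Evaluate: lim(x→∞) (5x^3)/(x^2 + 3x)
This is an ∞/∞ indeterminate form.

Apply L'Hôpital's rule: differentiate numerator and denominator separately.
  f(x) = 5·x^3   ⇒   f'(x) = 15·x^2
  g(x) = x^2 + 3·x   ⇒   g'(x) = 2·x + 3
  lim(x→∞) f'(x)/g'(x) = lim(x→∞) (15·x^2)/(2·x + 3)
  = ∞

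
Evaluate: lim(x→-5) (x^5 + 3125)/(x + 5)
This is a standard limit.

Factor or rationalize the expression:
  lim(x→-5) (x^5 + 3125)/(x + 5) = 3125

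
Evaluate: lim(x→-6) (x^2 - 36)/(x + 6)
This is a standard limit.

Factor or rationalize the expression:
  lim(x→-6) (x^2 - 36)/(x + 6) = -12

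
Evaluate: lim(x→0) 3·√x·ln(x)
This is a 0·∞ indeterminate form.

Rewrite 0·∞ as a quotient (0/0 or ∞/∞ form), then apply L'Hôpital's rule:
  lim(x→0) 3·√x·ln(x) = 0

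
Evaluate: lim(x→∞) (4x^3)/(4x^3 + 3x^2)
This is an ∞/∞ indeterminate form.

Apply L'Hôpital's rule: differentiate numerator and denominator separately.
  f(x) = 4·x^3   ⇒   f'(x) = 12·x^2
  g(x) = 4·x^3 + 3·x^2   ⇒   g'(x) = 12·x^2 + 6·x
  lim(x→∞) f'(x)/g'(x) = lim(x→∞) (12·x^2)/(12·x^2 + 6·x)
  = 1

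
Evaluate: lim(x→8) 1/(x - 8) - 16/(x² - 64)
This is an ∞-∞ indeterminate form.

Combine fractions or rationalize to convert ∞-∞ to 0/0 form:
  lim(x→8) 1/(x - 8) - 16/(x² - 64) = 1/16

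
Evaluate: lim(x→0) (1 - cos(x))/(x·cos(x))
This is a 0/0 indeterminate form.

Apply L'Hôpital's rule: differentiate numerator and denominator separately.
  f(x) = 1 - cos(x)   ⇒   f'(x) = sin(x)
  g(x) = x·cos(x)   ⇒   g'(x) = -x·sin(x) + cos(x)
  lim(x→0) f'(x)/g'(x) = lim(x→0) (sin(x))/(-x·sin(x) + cos(x))
  = 0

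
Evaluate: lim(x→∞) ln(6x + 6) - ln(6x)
This is an ∞-∞ indeterminate form.

Combine fractions or rationalize to convert ∞-∞ to 0/0 form:
  lim(x→∞) ln(6x + 6) - ln(6x) = 0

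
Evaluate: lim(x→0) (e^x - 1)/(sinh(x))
This is a 0/0 indeterminate form.

Apply L'Hôpital's rule: differentiate numerator and denominator separately.
  f(x) = e^(x) - 1   ⇒   f'(x) = e^(x)
  g(x) = sinh(x)   ⇒   g'(x) = cosh(x)
  lim(x→0) f'(x)/g'(x) = lim(x→0) (e^(x))/(cosh(x))
  = 1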